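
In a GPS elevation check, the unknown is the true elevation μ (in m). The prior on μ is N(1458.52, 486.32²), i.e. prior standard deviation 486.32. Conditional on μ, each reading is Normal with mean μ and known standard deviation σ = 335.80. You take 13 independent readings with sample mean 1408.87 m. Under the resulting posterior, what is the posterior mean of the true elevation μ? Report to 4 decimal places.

For Normal data with known variance σ², a Normal(μ₀, σ₀²) prior on μ is conjugate. Posterior precision = 1/σ₀² + n/σ²; posterior mean is the precision-weighted average of μ₀ and x̄.
n·x̄ = 13·1408.87 = 18315.31.
σ₀² = 486.32² = 236507.1424, σ² = 335.80² = 112761.64; σ² + n·σ₀² = 112761.64 + 13·236507.1424 = 3187354.4912.
Posterior mean = (μ₀/σ₀² + n·x̄/σ²)/(1/σ₀² + n/σ²) = (σ²·μ₀ + σ₀²·n·x̄)/(σ² + n·σ₀²) = (112761.64·1458.52 + 236507.1424·18315.31)/3187354.4912 = 4496166737.442944/3187354.4912 = 1410.6265.

1410.6265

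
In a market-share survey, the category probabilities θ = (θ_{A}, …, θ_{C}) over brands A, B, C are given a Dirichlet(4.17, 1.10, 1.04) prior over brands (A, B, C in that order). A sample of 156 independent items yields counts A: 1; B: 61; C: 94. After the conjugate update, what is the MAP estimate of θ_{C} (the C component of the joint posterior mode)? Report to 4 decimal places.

The Dirichlet prior is conjugate to the Multinomial likelihood: each posterior αⱼ = prior αⱼ + observed count nⱼ.
Posterior concentration: (5.17, 62.10, 95.04), total = 162.31.
Joint mode component: (α_{C}−1)/(Σα−K) = 94.04/159.31 = 0.5903.

0.5903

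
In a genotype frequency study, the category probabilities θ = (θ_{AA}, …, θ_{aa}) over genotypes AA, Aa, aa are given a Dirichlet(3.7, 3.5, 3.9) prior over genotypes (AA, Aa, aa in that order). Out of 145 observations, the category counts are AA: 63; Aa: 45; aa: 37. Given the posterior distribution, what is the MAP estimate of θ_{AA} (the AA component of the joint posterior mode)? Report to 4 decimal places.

The Dirichlet prior is conjugate to the Multinomial likelihood: each posterior αⱼ = prior αⱼ + observed count nⱼ.
Posterior concentration: (66.7, 48.5, 40.9), total = 156.1.
Joint mode component: (α_{AA}−1)/(Σα−K) = 65.7/153.1 = 0.4291.

0.4291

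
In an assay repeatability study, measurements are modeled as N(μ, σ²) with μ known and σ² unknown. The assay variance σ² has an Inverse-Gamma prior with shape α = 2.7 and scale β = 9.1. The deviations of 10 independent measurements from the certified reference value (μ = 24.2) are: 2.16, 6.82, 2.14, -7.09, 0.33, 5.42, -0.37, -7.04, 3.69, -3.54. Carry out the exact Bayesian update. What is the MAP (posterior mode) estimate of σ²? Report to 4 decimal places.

13.1929

With known mean μ and an Inverse-Gamma(α, β) prior on σ², the Normal likelihood is conjugate: posterior is Inv-Gamma(α + n/2, β + Σ(xᵢ−μ)²/2).
Σ(xᵢ−μ)² = (2.16)² + (6.82)² + (2.14)² + (-7.09)² + (0.33)² + (5.42)² + (-0.37)² + (-7.04)² + (3.69)² + (-3.54)² = 211.3572.
Posterior: Inv-Gamma(2.7 + 10/2, 9.1 + 211.3572/2) = Inv-Gamma(7.70, 114.77860).
Mode = β/(α+1) = 114.77860/8.70 = 13.1929.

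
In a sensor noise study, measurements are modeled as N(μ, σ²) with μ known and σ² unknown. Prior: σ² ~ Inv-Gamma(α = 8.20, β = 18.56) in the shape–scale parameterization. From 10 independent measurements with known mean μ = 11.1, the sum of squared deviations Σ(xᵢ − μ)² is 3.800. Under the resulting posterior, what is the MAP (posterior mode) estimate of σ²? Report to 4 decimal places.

With known mean μ and an Inverse-Gamma(α, β) prior on σ², the Normal likelihood is conjugate: posterior is Inv-Gamma(α + n/2, β + Σ(xᵢ−μ)²/2).
Posterior: Inv-Gamma(8.20 + 10/2, 18.56 + 3.800/2) = Inv-Gamma(13.20, 20.4600).
Mode = β/(α+1) = 20.4600/14.20 = 1.4408.

1.4408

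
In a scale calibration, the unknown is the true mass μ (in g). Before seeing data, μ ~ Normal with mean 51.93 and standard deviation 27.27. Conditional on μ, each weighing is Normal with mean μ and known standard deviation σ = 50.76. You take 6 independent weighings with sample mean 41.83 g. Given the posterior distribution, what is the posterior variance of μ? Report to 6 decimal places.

For Normal data with known variance σ², a Normal(μ₀, σ₀²) prior on μ is conjugate. Posterior precision = 1/σ₀² + n/σ²; posterior mean is the precision-weighted average of μ₀ and x̄.
σ₀² = 27.27² = 743.6529, σ² = 50.76² = 2576.5776; σ² + n·σ₀² = 2576.5776 + 6·743.6529 = 7038.495.
Posterior precision = 1/σ₀² + n/σ² = 1/743.6529 + 6/2576.5776 = (σ² + n·σ₀²)/(σ₀²σ²) = 7038.495/(743.6529·2576.5776); posterior variance σₙ² = σ₀²σ²/(σ² + n·σ₀²) = 743.6529·2576.5776/7038.495 = 272.228567.

272.228567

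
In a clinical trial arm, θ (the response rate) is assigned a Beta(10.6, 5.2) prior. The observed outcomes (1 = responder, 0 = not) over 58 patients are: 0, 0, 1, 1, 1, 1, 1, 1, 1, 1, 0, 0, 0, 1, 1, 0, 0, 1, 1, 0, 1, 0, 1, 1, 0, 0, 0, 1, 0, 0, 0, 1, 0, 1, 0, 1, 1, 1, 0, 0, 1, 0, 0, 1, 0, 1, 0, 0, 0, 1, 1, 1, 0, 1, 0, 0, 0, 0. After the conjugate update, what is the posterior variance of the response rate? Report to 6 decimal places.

The Beta prior is conjugate to a Binomial/Bernoulli likelihood; the update adds successes to α and failures to β.
Posterior: Beta(α+k, β+n−k) = Beta(10.6+28, 5.2+30) = Beta(38.6, 35.2).
Var = αβ/((α+β)²(α+β+1)) = 38.6·35.2/(73.8²·74.8) = 0.003335.

0.003335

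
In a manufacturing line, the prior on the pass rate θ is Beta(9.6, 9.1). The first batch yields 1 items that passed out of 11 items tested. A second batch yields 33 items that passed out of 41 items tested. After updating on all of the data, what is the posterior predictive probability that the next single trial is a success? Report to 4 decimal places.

The Beta prior is conjugate to a Binomial/Bernoulli likelihood; the update adds successes to α and failures to β.
After batch 1: Beta(9.6+1, 9.1+10) = Beta(10.6, 19.1).
After batch 2: Beta(10.6+33, 19.1+8) = Beta(43.6, 27.1).
For a single future Bernoulli trial, P(success | data) = α/(α+β) = 0.6167.

0.6167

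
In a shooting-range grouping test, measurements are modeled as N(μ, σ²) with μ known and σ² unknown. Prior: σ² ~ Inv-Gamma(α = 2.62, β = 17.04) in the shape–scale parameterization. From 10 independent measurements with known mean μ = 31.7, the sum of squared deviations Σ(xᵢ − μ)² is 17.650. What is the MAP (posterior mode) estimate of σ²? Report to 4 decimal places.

With known mean μ and an Inverse-Gamma(α, β) prior on σ², the Normal likelihood is conjugate: posterior is Inv-Gamma(α + n/2, β + Σ(xᵢ−μ)²/2).
Posterior: Inv-Gamma(2.62 + 10/2, 17.04 + 17.650/2) = Inv-Gamma(7.62, 25.8650).
Mode = β/(α+1) = 25.8650/8.62 = 3.0006.

3.0006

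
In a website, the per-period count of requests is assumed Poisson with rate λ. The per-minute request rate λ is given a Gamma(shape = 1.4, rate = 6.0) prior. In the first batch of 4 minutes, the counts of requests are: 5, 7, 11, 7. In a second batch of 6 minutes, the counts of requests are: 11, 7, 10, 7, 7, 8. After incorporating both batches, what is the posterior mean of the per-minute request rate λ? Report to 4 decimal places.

With a Gamma(shape α, rate β) prior, the Poisson likelihood is conjugate: the posterior is Gamma(α + ΣXᵢ, β + n).
Batch 1: sum of counts S = 30 over n = 4 minutes.
After batch 1: Gamma(α+S, β+n) = Gamma(1.4+30, 6.0+4) = Gamma(31.4, 10.0).
Batch 2: sum of counts S = 50 over n = 6 minutes.
After batch 2: Gamma(α+S, β+n) = Gamma(31.4+50, 10.0+6) = Gamma(81.4, 16.0).
Posterior mean = α/β = 81.4/16.0 = 5.0875.

5.0875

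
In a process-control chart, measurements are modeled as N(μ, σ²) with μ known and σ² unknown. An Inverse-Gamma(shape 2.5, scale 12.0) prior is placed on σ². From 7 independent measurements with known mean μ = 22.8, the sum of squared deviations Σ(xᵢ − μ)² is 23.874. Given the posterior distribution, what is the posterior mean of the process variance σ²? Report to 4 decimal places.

With known mean μ and an Inverse-Gamma(α, β) prior on σ², the Normal likelihood is conjugate: posterior is Inv-Gamma(α + n/2, β + Σ(xᵢ−μ)²/2).
Posterior: Inv-Gamma(2.5 + 7/2, 12.0 + 23.874/2) = Inv-Gamma(6.00, 23.9370).
E[σ²|data] = β/(α−1) = 23.9370/5.00 = 4.7874.

4.7874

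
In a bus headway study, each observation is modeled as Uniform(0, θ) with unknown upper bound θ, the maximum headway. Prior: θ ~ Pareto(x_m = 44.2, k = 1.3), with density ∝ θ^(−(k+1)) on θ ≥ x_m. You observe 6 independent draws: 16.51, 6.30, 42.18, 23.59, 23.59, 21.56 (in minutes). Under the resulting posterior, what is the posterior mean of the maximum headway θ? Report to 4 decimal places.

51.2159

A Pareto(scale x_m, shape k) prior on the upper bound θ of Uniform(0, θ) is conjugate: posterior is Pareto(max(x_m, max xᵢ), k + n).
Sample maximum = 42.18; prior scale x_m = 44.2 → posterior scale = max = 44.20.
Posterior shape = 1.3 + 6 = 7.3.
E[θ|data] = k·x_m/(k−1) = 7.3·44.20/6.3 = 51.2159.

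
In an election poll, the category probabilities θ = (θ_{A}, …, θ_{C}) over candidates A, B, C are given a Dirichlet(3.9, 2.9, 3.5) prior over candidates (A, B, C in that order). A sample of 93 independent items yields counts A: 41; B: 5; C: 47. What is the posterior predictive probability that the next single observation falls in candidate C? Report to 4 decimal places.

The Dirichlet prior is conjugate to the Multinomial likelihood: each posterior αⱼ = prior αⱼ + observed count nⱼ.
Posterior concentration: (44.9, 7.9, 50.5), total = 103.3.
P(next = C | data) = α_{C}/Σα = 0.4889.

0.4889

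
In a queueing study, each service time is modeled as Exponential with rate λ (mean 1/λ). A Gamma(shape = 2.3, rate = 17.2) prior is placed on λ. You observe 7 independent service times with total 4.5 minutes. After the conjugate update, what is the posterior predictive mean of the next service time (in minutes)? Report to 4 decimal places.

With a Gamma(shape α, rate β) prior on the exponential rate λ, the posterior after n observations with total T = Σxᵢ is Gamma(α+n, β+T).
Posterior: Gamma(2.3+7, 17.2+4.5) = Gamma(9.3, 21.7).
The predictive distribution for the next observation is Lomax; its mean is β/(α−1) = 21.7/8.3 = 2.6145.

2.6145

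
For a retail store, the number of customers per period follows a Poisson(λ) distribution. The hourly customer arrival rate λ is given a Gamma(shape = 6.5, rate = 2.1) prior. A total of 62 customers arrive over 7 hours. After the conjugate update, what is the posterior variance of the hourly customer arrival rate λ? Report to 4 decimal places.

With a Gamma(shape α, rate β) prior, the Poisson likelihood is conjugate: the posterior is Gamma(α + ΣXᵢ, β + n).
Posterior: Gamma(α+S, β+n) = Gamma(6.5+62, 2.1+7) = Gamma(68.5, 9.1).
Var = α/β² = 68.5/9.1² = 0.8272.

0.8272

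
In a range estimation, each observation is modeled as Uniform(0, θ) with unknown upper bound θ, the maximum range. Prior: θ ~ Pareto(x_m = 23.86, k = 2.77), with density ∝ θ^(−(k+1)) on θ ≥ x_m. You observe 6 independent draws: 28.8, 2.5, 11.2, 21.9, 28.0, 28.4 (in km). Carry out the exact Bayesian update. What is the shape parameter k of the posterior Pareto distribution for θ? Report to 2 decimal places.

8.77

A Pareto(scale x_m, shape k) prior on the upper bound θ of Uniform(0, θ) is conjugate: posterior is Pareto(max(x_m, max xᵢ), k + n).
Sample maximum = 28.8; prior scale x_m = 23.86 → posterior scale = max = 28.80.
Posterior shape = 2.77 + 6 = 8.77.
Posterior shape k = 8.77.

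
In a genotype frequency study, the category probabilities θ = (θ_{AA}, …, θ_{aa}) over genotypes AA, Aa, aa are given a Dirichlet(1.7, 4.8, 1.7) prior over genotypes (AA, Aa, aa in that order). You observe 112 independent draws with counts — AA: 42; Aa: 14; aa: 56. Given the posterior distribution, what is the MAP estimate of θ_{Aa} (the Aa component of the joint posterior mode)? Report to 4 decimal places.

0.1519

The Dirichlet prior is conjugate to the Multinomial likelihood: each posterior αⱼ = prior αⱼ + observed count nⱼ.
Posterior concentration: (43.7, 18.8, 57.7), total = 120.2.
Joint mode component: (α_{Aa}−1)/(Σα−K) = 17.8/117.2 = 0.1519.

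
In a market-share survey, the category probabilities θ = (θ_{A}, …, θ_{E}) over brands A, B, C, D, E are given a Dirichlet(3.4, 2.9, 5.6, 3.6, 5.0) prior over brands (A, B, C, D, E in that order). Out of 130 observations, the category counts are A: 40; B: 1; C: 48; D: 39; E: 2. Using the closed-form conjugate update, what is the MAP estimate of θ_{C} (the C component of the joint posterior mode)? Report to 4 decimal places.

The Dirichlet prior is conjugate to the Multinomial likelihood: each posterior αⱼ = prior αⱼ + observed count nⱼ.
Posterior concentration: (43.4, 3.9, 53.6, 42.6, 7.0), total = 150.5.
Joint mode component: (α_{C}−1)/(Σα−K) = 52.6/145.5 = 0.3615.

0.3615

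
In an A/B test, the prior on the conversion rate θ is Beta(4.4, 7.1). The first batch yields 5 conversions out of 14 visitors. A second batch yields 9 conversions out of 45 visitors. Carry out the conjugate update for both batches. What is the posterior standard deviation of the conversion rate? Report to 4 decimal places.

The Beta prior is conjugate to a Binomial/Bernoulli likelihood; the update adds successes to α and failures to β.
After batch 1: Beta(4.4+5, 7.1+9) = Beta(9.4, 16.1).
After batch 2: Beta(9.4+9, 16.1+36) = Beta(18.4, 52.1).
Var = αβ/((α+β)²(α+β+1)) = 18.4·52.1/(70.5²·71.5) = 0.00269756; SD = √0.00269756 = 0.0519.

0.0519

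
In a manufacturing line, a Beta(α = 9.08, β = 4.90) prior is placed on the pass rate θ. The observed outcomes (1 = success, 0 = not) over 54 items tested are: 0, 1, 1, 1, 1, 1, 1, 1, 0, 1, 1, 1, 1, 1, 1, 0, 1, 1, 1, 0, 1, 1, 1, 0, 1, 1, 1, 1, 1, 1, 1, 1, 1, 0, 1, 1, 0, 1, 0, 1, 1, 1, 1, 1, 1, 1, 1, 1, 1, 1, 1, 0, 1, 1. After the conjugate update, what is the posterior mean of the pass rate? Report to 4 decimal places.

The Beta prior is conjugate to a Binomial/Bernoulli likelihood; the update adds successes to α and failures to β.
Posterior: Beta(α+k, β+n−k) = Beta(9.08+45, 4.90+9) = Beta(54.08, 13.90).
Posterior mean = α/(α+β) = 54.08/67.98 = 0.7955.

0.7955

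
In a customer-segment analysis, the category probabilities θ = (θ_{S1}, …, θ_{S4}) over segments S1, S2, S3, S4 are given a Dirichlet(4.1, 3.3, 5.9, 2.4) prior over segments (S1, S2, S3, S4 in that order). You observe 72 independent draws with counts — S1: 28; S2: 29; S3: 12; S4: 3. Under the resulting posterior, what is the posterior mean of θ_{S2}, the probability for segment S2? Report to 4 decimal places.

The Dirichlet prior is conjugate to the Multinomial likelihood: each posterior αⱼ = prior αⱼ + observed count nⱼ.
Posterior concentration: (32.1, 32.3, 17.9, 5.4), total = 87.7.
E[θ_{S2}|data] = α_{S2}/Σα = 32.3/87.7 = 0.3683.

0.3683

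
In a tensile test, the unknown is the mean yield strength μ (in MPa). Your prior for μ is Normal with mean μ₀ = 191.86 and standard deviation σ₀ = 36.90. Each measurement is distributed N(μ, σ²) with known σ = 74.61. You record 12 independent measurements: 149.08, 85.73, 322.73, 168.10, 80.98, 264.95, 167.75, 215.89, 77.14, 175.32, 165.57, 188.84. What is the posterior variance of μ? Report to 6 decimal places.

346.006520

For Normal data with known variance σ², a Normal(μ₀, σ₀²) prior on μ is conjugate. Posterior precision = 1/σ₀² + n/σ²; posterior mean is the precision-weighted average of μ₀ and x̄.
σ₀² = 36.90² = 1361.61, σ² = 74.61² = 5566.6521; σ² + n·σ₀² = 5566.6521 + 12·1361.61 = 21905.9721.
Posterior precision = 1/σ₀² + n/σ² = 1/1361.61 + 12/5566.6521 = (σ² + n·σ₀²)/(σ₀²σ²) = 21905.9721/(1361.61·5566.6521); posterior variance σₙ² = σ₀²σ²/(σ² + n·σ₀²) = 1361.61·5566.6521/21905.9721 = 346.006520.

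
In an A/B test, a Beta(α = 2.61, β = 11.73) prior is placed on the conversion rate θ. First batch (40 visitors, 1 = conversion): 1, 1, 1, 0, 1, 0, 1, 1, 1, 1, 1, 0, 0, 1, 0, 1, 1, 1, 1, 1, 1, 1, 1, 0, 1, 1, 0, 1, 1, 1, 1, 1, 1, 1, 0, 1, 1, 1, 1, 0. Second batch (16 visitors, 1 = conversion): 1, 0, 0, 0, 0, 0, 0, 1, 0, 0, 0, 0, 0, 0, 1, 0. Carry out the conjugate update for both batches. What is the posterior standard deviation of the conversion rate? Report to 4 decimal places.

The Beta prior is conjugate to a Binomial/Bernoulli likelihood; the update adds successes to α and failures to β.
After batch 1: Beta(2.61+31, 11.73+9) = Beta(33.61, 20.73).
After batch 2: Beta(33.61+3, 20.73+13) = Beta(36.61, 33.73).
Var = αβ/((α+β)²(α+β+1)) = 36.61·33.73/(70.34²·71.34) = 0.00349847; SD = √0.00349847 = 0.0591.

0.0591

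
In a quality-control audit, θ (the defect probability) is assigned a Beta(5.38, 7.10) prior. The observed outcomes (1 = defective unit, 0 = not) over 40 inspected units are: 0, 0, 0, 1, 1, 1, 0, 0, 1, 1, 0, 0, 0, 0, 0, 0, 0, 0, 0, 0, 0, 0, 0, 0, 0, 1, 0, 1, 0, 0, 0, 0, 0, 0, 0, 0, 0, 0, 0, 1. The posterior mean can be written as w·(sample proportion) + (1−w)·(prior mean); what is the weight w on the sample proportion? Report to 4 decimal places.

The Beta prior is conjugate to a Binomial/Bernoulli likelihood; the update adds successes to α and failures to β.
Posterior mean = (α₀+k)/(α₀+β₀+n) = [n/(α₀+β₀+n)]·(k/n) + [(α₀+β₀)/(α₀+β₀+n)]·α₀/(α₀+β₀), so only n and the prior enter the weight.
The weight on the data is w = n/(α₀+β₀+n) = 40/(5.38+7.10+40) = 40/52.48 = 0.7622.

0.7622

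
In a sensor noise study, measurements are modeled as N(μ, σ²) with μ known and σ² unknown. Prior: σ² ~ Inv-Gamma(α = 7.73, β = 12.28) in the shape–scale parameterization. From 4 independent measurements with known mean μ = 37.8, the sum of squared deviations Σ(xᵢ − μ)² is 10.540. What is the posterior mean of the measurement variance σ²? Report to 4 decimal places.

2.0103

With known mean μ and an Inverse-Gamma(α, β) prior on σ², the Normal likelihood is conjugate: posterior is Inv-Gamma(α + n/2, β + Σ(xᵢ−μ)²/2).
Posterior: Inv-Gamma(7.73 + 4/2, 12.28 + 10.540/2) = Inv-Gamma(9.73, 17.5500).
E[σ²|data] = β/(α−1) = 17.5500/8.73 = 2.0103.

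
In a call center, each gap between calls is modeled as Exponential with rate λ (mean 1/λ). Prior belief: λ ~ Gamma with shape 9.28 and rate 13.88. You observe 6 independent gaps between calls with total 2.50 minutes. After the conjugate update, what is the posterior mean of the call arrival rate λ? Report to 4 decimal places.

0.9328

With a Gamma(shape α, rate β) prior on the exponential rate λ, the posterior after n observations with total T = Σxᵢ is Gamma(α+n, β+T).
Posterior: Gamma(9.28+6, 13.88+2.50) = Gamma(15.28, 16.38).
Posterior mean of λ = α/β = 15.28/16.38 = 0.9328.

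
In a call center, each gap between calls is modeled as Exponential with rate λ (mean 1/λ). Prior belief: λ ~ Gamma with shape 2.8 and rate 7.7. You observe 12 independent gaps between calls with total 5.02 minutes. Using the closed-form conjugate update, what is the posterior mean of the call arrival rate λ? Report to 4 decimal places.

1.1635

With a Gamma(shape α, rate β) prior on the exponential rate λ, the posterior after n observations with total T = Σxᵢ is Gamma(α+n, β+T).
Posterior: Gamma(2.8+12, 7.7+5.02) = Gamma(14.8, 12.72).
Posterior mean of λ = α/β = 14.8/12.72 = 1.1635.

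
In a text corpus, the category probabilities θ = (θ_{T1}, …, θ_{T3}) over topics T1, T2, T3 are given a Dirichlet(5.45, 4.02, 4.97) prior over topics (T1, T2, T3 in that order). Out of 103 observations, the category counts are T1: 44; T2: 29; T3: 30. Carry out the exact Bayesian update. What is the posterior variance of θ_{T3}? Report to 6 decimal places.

The Dirichlet prior is conjugate to the Multinomial likelihood: each posterior αⱼ = prior αⱼ + observed count nⱼ.
Posterior concentration: (49.45, 33.02, 34.97), total = 117.44.
Var[θ_j] = α_j(Σα−α_j)/((Σα)²(Σα+1)) = 34.97·82.47/(117.44²·118.44) = 0.001765.

0.001765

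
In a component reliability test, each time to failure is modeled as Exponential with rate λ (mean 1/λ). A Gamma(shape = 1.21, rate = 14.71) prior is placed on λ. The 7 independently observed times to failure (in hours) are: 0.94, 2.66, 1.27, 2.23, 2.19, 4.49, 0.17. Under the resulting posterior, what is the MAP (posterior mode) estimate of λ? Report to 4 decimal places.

0.2516

With a Gamma(shape α, rate β) prior on the exponential rate λ, the posterior after n observations with total T = Σxᵢ is Gamma(α+n, β+T).
Sum of observations T = 13.95 hours; n = 7.
Posterior: Gamma(1.21+7, 14.71+13.95) = Gamma(8.21, 28.66).
Mode = (α−1)/β = 0.2516.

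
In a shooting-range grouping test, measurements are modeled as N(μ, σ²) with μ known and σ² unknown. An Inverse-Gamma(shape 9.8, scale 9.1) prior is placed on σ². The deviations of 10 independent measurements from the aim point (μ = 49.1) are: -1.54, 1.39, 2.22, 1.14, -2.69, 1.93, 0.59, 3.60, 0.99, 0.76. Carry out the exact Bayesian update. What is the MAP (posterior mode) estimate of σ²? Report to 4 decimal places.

1.7265

With known mean μ and an Inverse-Gamma(α, β) prior on σ², the Normal likelihood is conjugate: posterior is Inv-Gamma(α + n/2, β + Σ(xᵢ−μ)²/2).
Σ(xᵢ−μ)² = (-1.54)² + (1.39)² + (2.22)² + (1.14)² + (-2.69)² + (1.93)² + (0.59)² + (3.60)² + (0.99)² + (0.76)² = 36.3585.
Posterior: Inv-Gamma(9.8 + 10/2, 9.1 + 36.3585/2) = Inv-Gamma(14.80, 27.27925).
Mode = β/(α+1) = 27.27925/15.80 = 1.7265.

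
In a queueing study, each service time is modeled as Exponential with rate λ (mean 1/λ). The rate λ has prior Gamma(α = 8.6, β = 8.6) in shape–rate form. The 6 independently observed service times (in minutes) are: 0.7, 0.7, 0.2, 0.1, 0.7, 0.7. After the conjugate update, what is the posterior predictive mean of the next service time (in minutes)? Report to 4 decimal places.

0.8603

With a Gamma(shape α, rate β) prior on the exponential rate λ, the posterior after n observations with total T = Σxᵢ is Gamma(α+n, β+T).
Sum of observations T = 3.1 minutes; n = 6.
Posterior: Gamma(8.6+6, 8.6+3.1) = Gamma(14.6, 11.7).
The predictive distribution for the next observation is Lomax; its mean is β/(α−1) = 11.7/13.6 = 0.8603.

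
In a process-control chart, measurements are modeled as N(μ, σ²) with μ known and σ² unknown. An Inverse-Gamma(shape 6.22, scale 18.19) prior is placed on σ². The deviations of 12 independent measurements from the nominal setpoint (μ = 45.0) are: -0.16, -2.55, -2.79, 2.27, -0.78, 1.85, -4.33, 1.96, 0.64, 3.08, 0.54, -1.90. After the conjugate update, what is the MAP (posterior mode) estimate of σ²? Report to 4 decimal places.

3.6409

With known mean μ and an Inverse-Gamma(α, β) prior on σ², the Normal likelihood is conjugate: posterior is Inv-Gamma(α + n/2, β + Σ(xᵢ−μ)²/2).
Σ(xᵢ−μ)² = (-0.16)² + (-2.55)² + (-2.79)² + (2.27)² + (-0.78)² + (1.85)² + (-4.33)² + (1.96)² + (0.64)² + (3.08)² + (0.54)² + (-1.90)² = 59.8841.
Posterior: Inv-Gamma(6.22 + 12/2, 18.19 + 59.8841/2) = Inv-Gamma(12.22, 48.13205).
Mode = β/(α+1) = 48.13205/13.22 = 3.6409.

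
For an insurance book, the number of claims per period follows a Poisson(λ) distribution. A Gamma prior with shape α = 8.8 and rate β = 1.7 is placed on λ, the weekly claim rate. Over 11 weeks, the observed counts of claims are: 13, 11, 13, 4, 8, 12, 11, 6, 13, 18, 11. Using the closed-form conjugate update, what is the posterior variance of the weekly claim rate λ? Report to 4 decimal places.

With a Gamma(shape α, rate β) prior, the Poisson likelihood is conjugate: the posterior is Gamma(α + ΣXᵢ, β + n).
Sum of counts S = 120 over n = 11 weeks.
Posterior: Gamma(α+S, β+n) = Gamma(8.8+120, 1.7+11) = Gamma(128.8, 12.7).
Var = α/β² = 128.8/12.7² = 0.7986.

0.7986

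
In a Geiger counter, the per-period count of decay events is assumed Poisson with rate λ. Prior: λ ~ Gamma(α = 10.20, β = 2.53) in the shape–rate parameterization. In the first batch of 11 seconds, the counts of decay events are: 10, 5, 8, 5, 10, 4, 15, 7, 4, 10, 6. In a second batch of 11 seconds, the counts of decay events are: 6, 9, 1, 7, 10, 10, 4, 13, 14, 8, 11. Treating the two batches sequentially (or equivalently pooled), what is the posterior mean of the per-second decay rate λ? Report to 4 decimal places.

With a Gamma(shape α, rate β) prior, the Poisson likelihood is conjugate: the posterior is Gamma(α + ΣXᵢ, β + n).
Batch 1: sum of counts S = 84 over n = 11 seconds.
After batch 1: Gamma(α+S, β+n) = Gamma(10.20+84, 2.53+11) = Gamma(94.20, 13.53).
Batch 2: sum of counts S = 93 over n = 11 seconds.
After batch 2: Gamma(α+S, β+n) = Gamma(94.20+93, 13.53+11) = Gamma(187.20, 24.53).
Posterior mean = α/β = 187.20/24.53 = 7.6315.

7.6315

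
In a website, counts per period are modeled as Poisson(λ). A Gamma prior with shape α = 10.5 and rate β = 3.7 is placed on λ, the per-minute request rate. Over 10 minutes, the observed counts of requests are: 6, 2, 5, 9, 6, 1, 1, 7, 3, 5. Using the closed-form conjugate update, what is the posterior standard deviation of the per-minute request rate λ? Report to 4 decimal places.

0.5438

With a Gamma(shape α, rate β) prior, the Poisson likelihood is conjugate: the posterior is Gamma(α + ΣXᵢ, β + n).
Sum of counts S = 45 over n = 10 minutes.
Posterior: Gamma(α+S, β+n) = Gamma(10.5+45, 3.7+10) = Gamma(55.5, 13.7).
SD = √α/β = √55.5/13.7 = 0.5438.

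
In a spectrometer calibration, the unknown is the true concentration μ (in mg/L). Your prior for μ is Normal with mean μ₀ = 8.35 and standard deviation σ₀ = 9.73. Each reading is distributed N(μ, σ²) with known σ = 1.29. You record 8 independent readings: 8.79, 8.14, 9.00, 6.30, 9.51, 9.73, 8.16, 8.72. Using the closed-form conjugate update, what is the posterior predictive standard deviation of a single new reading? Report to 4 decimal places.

For Normal data with known variance σ², a Normal(μ₀, σ₀²) prior on μ is conjugate. Posterior precision = 1/σ₀² + n/σ²; posterior mean is the precision-weighted average of μ₀ and x̄.
σ₀² = 9.73² = 94.6729, σ² = 1.29² = 1.6641; σ² + n·σ₀² = 1.6641 + 8·94.6729 = 759.0473.
Posterior precision = 1/σ₀² + n/σ² = 1/94.6729 + 8/1.6641 = (σ² + n·σ₀²)/(σ₀²σ²) = 759.0473/(94.6729·1.6641); posterior variance σₙ² = σ₀²σ²/(σ² + n·σ₀²) = 94.6729·1.6641/759.0473 = 0.207556.
Predictive variance for one new observation = σₙ² + σ² = 94.6729·1.6641/759.0473 + 1.6641 = σ²·(σ₀² + 759.0473)/759.0473 = 1.6641·853.7202/759.0473 = 1.871656; SD = √(1.6641·853.7202/759.0473) = 1.3681.

1.3681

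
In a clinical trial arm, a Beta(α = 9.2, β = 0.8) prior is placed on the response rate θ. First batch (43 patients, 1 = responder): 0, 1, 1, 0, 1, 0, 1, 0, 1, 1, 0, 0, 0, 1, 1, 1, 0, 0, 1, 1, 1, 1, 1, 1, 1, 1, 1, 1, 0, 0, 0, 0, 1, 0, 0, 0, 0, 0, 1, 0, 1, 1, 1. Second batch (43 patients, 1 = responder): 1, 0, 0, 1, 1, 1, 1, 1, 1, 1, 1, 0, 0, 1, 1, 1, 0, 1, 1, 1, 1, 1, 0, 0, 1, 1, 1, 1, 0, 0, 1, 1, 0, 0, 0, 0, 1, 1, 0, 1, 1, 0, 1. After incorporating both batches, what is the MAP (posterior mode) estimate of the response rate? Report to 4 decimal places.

0.6404

The Beta prior is conjugate to a Binomial/Bernoulli likelihood; the update adds successes to α and failures to β.
After batch 1: Beta(9.2+24, 0.8+19) = Beta(33.2, 19.8).
After batch 2: Beta(33.2+28, 19.8+15) = Beta(61.2, 34.8).
Mode of Beta(a,b) for a,b>1 is (a−1)/(a+b−2) = 60.2/94.0 = 0.6404.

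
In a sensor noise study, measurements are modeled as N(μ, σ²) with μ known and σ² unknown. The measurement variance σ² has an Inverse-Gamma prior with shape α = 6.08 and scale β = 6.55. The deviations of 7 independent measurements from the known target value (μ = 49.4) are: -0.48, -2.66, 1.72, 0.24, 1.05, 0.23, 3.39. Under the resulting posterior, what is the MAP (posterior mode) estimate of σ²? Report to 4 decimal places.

With known mean μ and an Inverse-Gamma(α, β) prior on σ², the Normal likelihood is conjugate: posterior is Inv-Gamma(α + n/2, β + Σ(xᵢ−μ)²/2).
Σ(xᵢ−μ)² = (-0.48)² + (-2.66)² + (1.72)² + (0.24)² + (1.05)² + (0.23)² + (3.39)² = 22.9695.
Posterior: Inv-Gamma(6.08 + 7/2, 6.55 + 22.9695/2) = Inv-Gamma(9.58, 18.03475).
Mode = β/(α+1) = 18.03475/10.58 = 1.7046.

1.7046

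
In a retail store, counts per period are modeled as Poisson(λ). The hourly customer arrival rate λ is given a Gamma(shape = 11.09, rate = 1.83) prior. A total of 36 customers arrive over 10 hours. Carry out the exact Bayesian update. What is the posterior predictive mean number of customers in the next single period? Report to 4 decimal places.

3.9806

With a Gamma(shape α, rate β) prior, the Poisson likelihood is conjugate: the posterior is Gamma(α + ΣXᵢ, β + n).
Posterior: Gamma(α+S, β+n) = Gamma(11.09+36, 1.83+10) = Gamma(47.09, 11.83).
The predictive distribution for one future period is NegBinom with mean α/β = 3.9806.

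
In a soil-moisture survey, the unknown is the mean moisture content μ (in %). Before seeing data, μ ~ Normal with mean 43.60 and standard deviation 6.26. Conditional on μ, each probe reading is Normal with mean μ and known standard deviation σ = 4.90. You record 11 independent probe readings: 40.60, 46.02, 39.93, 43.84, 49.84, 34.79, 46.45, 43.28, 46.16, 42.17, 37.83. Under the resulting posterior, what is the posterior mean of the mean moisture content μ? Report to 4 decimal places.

42.8517

For Normal data with known variance σ², a Normal(μ₀, σ₀²) prior on μ is conjugate. Posterior precision = 1/σ₀² + n/σ²; posterior mean is the precision-weighted average of μ₀ and x̄.
Σxᵢ = 40.60 + 46.02 + 39.93 + 43.84 + 49.84 + 34.79 + 46.45 + 43.28 + 46.16 + 42.17 + 37.83 = 470.91, so n·x̄ = 470.91.
σ₀² = 6.26² = 39.1876, σ² = 4.90² = 24.01; σ² + n·σ₀² = 24.01 + 11·39.1876 = 455.0736.
Posterior mean = (μ₀/σ₀² + n·x̄/σ²)/(1/σ₀² + n/σ²) = (σ²·μ₀ + σ₀²·n·x̄)/(σ² + n·σ₀²) = (24.01·43.60 + 39.1876·470.91)/455.0736 = 19500.668716/455.0736 = 42.8517.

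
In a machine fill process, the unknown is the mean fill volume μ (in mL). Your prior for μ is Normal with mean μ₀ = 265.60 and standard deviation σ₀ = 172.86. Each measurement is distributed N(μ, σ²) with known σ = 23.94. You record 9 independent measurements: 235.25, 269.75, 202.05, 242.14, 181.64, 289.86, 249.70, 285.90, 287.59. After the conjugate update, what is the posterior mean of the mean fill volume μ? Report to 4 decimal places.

For Normal data with known variance σ², a Normal(μ₀, σ₀²) prior on μ is conjugate. Posterior precision = 1/σ₀² + n/σ²; posterior mean is the precision-weighted average of μ₀ and x̄.
Σxᵢ = 235.25 + 269.75 + 202.05 + 242.14 + 181.64 + 289.86 + 249.70 + 285.90 + 287.59 = 2243.88, so n·x̄ = 2243.88.
σ₀² = 172.86² = 29880.5796, σ² = 23.94² = 573.1236; σ² + n·σ₀² = 573.1236 + 9·29880.5796 = 269498.34.
Posterior mean = (μ₀/σ₀² + n·x̄/σ²)/(1/σ₀² + n/σ²) = (σ²·μ₀ + σ₀²·n·x̄)/(σ² + n·σ₀²) = (573.1236·265.60 + 29880.5796·2243.88)/269498.34 = 67200656.581008/269498.34 = 249.3546.

249.3546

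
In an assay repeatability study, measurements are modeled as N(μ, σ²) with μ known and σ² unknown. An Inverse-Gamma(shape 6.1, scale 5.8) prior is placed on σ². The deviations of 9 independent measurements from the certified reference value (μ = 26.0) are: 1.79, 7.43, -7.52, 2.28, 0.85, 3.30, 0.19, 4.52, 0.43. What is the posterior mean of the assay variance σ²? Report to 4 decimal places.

With known mean μ and an Inverse-Gamma(α, β) prior on σ², the Normal likelihood is conjugate: posterior is Inv-Gamma(α + n/2, β + Σ(xᵢ−μ)²/2).
Σ(xᵢ−μ)² = (1.79)² + (7.43)² + (-7.52)² + (2.28)² + (0.85)² + (3.30)² + (0.19)² + (4.52)² + (0.43)² = 152.4217.
Posterior: Inv-Gamma(6.1 + 9/2, 5.8 + 152.4217/2) = Inv-Gamma(10.60, 82.01085).
E[σ²|data] = β/(α−1) = 82.01085/9.60 = 8.5428.

8.5428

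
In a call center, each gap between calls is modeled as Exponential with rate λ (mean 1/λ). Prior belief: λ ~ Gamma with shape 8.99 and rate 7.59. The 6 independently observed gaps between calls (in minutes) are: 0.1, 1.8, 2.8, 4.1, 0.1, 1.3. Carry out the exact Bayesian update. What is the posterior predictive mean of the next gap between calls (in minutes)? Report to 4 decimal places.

1.2716

With a Gamma(shape α, rate β) prior on the exponential rate λ, the posterior after n observations with total T = Σxᵢ is Gamma(α+n, β+T).
Sum of observations T = 10.2 minutes; n = 6.
Posterior: Gamma(8.99+6, 7.59+10.2) = Gamma(14.99, 17.79).
The predictive distribution for the next observation is Lomax; its mean is β/(α−1) = 17.79/13.99 = 1.2716.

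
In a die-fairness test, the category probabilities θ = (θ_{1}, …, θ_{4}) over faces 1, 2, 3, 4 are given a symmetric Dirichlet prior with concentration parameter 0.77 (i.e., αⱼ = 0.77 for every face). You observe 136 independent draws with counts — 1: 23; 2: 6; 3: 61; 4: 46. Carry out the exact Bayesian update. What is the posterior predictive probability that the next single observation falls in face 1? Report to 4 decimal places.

0.1709

The Dirichlet prior is conjugate to the Multinomial likelihood: each posterior αⱼ = prior αⱼ + observed count nⱼ.
Posterior concentration: (23.77, 6.77, 61.77, 46.77), total = 139.08.
P(next = 1 | data) = α_{1}/Σα = 0.1709.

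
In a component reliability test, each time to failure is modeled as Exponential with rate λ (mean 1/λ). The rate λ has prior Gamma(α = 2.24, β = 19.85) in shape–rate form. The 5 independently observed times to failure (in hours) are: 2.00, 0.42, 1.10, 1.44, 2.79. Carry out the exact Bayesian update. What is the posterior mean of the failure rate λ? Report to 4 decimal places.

0.2623

With a Gamma(shape α, rate β) prior on the exponential rate λ, the posterior after n observations with total T = Σxᵢ is Gamma(α+n, β+T).
Sum of observations T = 7.75 hours; n = 5.
Posterior: Gamma(2.24+5, 19.85+7.75) = Gamma(7.24, 27.60).
Posterior mean of λ = α/β = 7.24/27.60 = 0.2623.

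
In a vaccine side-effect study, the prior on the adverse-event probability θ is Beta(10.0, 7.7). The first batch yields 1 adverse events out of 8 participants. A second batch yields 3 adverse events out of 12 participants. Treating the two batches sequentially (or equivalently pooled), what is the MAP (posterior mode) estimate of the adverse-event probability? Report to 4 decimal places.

The Beta prior is conjugate to a Binomial/Bernoulli likelihood; the update adds successes to α and failures to β.
After batch 1: Beta(10.0+1, 7.7+7) = Beta(11.0, 14.7).
After batch 2: Beta(11.0+3, 14.7+9) = Beta(14.0, 23.7).
Mode of Beta(a,b) for a,b>1 is (a−1)/(a+b−2) = 13.0/35.7 = 0.3641.

0.3641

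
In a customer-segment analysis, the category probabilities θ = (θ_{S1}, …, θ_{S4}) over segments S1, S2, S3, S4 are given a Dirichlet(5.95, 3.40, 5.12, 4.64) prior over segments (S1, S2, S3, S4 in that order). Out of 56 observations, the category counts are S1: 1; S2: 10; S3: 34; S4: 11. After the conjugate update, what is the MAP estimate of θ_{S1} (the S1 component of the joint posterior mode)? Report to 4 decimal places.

The Dirichlet prior is conjugate to the Multinomial likelihood: each posterior αⱼ = prior αⱼ + observed count nⱼ.
Posterior concentration: (6.95, 13.40, 39.12, 15.64), total = 75.11.
Joint mode component: (α_{S1}−1)/(Σα−K) = 5.95/71.11 = 0.0837.

0.0837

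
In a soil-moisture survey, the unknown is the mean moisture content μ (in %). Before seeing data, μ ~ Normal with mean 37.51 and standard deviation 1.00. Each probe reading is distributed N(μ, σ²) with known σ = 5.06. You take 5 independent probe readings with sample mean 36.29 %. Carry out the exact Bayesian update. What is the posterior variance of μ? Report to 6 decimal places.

For Normal data with known variance σ², a Normal(μ₀, σ₀²) prior on μ is conjugate. Posterior precision = 1/σ₀² + n/σ²; posterior mean is the precision-weighted average of μ₀ and x̄.
σ₀² = 1.00² = 1, σ² = 5.06² = 25.6036; σ² + n·σ₀² = 25.6036 + 5·1 = 30.6036.
Posterior precision = 1/σ₀² + n/σ² = 1/1 + 5/25.6036 = (σ² + n·σ₀²)/(σ₀²σ²) = 30.6036/(1·25.6036); posterior variance σₙ² = σ₀²σ²/(σ² + n·σ₀²) = 1·25.6036/30.6036 = 0.836621.

0.836621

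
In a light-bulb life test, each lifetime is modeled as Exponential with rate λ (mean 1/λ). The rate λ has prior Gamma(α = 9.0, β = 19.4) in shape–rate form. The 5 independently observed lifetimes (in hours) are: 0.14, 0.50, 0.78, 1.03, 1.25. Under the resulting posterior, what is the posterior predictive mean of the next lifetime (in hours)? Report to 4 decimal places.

1.7769

With a Gamma(shape α, rate β) prior on the exponential rate λ, the posterior after n observations with total T = Σxᵢ is Gamma(α+n, β+T).
Sum of observations T = 3.70 hours; n = 5.
Posterior: Gamma(9.0+5, 19.4+3.70) = Gamma(14.0, 23.10).
The predictive distribution for the next observation is Lomax; its mean is β/(α−1) = 23.10/13.0 = 1.7769.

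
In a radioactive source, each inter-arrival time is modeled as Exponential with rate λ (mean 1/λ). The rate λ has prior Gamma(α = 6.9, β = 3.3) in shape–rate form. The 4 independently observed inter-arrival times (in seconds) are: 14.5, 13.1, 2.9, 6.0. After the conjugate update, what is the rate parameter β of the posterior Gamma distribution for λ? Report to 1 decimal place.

With a Gamma(shape α, rate β) prior on the exponential rate λ, the posterior after n observations with total T = Σxᵢ is Gamma(α+n, β+T).
Sum of observations T = 36.5 seconds; n = 4.
Posterior: Gamma(6.9+4, 3.3+36.5) = Gamma(10.9, 39.8).
Posterior β = 39.8.

39.8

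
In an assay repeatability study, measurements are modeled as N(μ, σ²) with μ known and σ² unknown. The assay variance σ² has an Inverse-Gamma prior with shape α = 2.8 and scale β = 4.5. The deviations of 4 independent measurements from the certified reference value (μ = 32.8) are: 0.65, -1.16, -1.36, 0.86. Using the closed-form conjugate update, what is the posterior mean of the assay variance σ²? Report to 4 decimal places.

With known mean μ and an Inverse-Gamma(α, β) prior on σ², the Normal likelihood is conjugate: posterior is Inv-Gamma(α + n/2, β + Σ(xᵢ−μ)²/2).
Σ(xᵢ−μ)² = (0.65)² + (-1.16)² + (-1.36)² + (0.86)² = 4.3573.
Posterior: Inv-Gamma(2.8 + 4/2, 4.5 + 4.3573/2) = Inv-Gamma(4.80, 6.67865).
E[σ²|data] = β/(α−1) = 6.67865/3.80 = 1.7575.

1.7575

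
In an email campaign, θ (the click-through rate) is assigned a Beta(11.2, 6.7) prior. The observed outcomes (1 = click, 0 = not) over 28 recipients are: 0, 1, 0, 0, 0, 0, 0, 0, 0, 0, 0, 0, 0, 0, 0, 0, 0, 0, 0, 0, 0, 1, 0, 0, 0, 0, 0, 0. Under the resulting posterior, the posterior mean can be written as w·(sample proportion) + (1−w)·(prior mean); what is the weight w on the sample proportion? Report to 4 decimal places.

The Beta prior is conjugate to a Binomial/Bernoulli likelihood; the update adds successes to α and failures to β.
Posterior mean = (α₀+k)/(α₀+β₀+n) = [n/(α₀+β₀+n)]·(k/n) + [(α₀+β₀)/(α₀+β₀+n)]·α₀/(α₀+β₀), so only n and the prior enter the weight.
The weight on the data is w = n/(α₀+β₀+n) = 28/(11.2+6.7+28) = 28/45.9 = 0.6100.

0.6100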